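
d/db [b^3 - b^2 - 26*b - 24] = 3*b^2 - 2*b - 26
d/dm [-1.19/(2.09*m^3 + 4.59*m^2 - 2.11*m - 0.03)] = (7.4613*m^2 + 10.9242*m - 2.5109)/(2.09*m^3 + 4.59*m^2 - 2.11*m - 0.03)^2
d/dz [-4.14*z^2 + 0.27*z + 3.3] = 0.27 - 8.28*z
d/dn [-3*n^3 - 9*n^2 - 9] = 9*n*(-n - 2)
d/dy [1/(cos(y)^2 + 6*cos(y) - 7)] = 2*(cos(y) + 3)*sin(y)/(cos(y)^2 + 6*cos(y) - 7)^2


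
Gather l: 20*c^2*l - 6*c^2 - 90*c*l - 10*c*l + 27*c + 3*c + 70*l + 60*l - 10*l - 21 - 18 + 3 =-6*c^2 + 30*c + l*(20*c^2 - 100*c + 120) - 36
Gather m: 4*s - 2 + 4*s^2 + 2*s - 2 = 4*s^2 + 6*s - 4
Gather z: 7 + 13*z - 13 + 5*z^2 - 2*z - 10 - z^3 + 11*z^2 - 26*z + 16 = -z^3 + 16*z^2 - 15*z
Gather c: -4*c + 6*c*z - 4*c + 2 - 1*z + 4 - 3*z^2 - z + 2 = c*(6*z - 8) - 3*z^2 - 2*z + 8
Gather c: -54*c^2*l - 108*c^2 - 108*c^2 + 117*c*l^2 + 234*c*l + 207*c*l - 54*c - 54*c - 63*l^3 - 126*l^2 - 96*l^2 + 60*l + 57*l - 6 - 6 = c^2*(-54*l - 216) + c*(117*l^2 + 441*l - 108) - 63*l^3 - 222*l^2 + 117*l - 12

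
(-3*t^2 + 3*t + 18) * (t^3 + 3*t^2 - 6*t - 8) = -3*t^5 - 6*t^4 + 45*t^3 + 60*t^2 - 132*t - 144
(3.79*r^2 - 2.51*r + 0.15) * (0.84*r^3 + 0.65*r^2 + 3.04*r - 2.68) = 3.1836*r^5 + 0.355100000000001*r^4 + 10.0161*r^3 - 17.6901*r^2 + 7.1828*r - 0.402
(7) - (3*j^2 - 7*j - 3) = -3*j^2 + 7*j + 10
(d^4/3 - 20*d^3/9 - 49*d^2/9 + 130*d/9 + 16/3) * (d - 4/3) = d^5/3 - 8*d^4/3 - 67*d^3/27 + 586*d^2/27 - 376*d/27 - 64/9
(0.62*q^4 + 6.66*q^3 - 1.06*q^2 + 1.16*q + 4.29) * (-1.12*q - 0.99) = -0.6944*q^5 - 8.073*q^4 - 5.4062*q^3 - 0.2498*q^2 - 5.9532*q - 4.2471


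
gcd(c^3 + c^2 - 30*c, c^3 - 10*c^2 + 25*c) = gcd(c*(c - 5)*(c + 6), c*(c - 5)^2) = c^2 - 5*c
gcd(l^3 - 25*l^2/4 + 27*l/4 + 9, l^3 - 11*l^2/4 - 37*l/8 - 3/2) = l^2 - 13*l/4 - 3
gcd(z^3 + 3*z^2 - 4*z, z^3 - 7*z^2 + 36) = 1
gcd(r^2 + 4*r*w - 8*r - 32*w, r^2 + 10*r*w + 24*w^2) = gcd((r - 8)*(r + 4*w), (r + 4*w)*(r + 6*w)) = r + 4*w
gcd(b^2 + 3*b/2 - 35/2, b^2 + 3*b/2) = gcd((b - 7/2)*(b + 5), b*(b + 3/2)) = 1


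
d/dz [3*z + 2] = 3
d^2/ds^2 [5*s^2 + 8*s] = 10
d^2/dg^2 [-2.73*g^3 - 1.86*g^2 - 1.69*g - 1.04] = -16.38*g - 3.72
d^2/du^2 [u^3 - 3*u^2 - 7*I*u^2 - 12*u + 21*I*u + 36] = 6*u - 6 - 14*I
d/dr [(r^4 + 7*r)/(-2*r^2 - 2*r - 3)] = (-4*r^5 - 6*r^4 - 12*r^3 + 14*r^2 - 21)/(4*r^4 + 8*r^3 + 16*r^2 + 12*r + 9)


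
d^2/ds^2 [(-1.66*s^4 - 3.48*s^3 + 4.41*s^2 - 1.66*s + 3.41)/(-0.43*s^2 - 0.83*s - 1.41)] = (0.613867999999999*s^6 + 3.554724*s^5 + 12.900192*s^4 + 35.41979*s^3 + 76.29846*s^2 + 28.170606*s - 21.98377)/(0.079507*s^6 + 0.460401*s^5 + 1.670808*s^4 + 3.591161*s^3 + 5.478696*s^2 + 4.950369*s + 2.803221)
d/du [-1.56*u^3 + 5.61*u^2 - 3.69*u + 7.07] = -4.68*u^2 + 11.22*u - 3.69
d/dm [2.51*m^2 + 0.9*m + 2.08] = 5.02*m + 0.9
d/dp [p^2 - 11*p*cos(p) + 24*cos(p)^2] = 11*p*sin(p) + 2*p - 24*sin(2*p) - 11*cos(p)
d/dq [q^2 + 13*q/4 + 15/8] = 2*q + 13/4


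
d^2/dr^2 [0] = 0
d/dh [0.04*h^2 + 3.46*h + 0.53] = 0.08*h + 3.46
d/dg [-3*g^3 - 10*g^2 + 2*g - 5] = -9*g^2 - 20*g + 2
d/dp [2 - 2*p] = -2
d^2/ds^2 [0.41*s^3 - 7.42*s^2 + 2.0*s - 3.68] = 2.46*s - 14.84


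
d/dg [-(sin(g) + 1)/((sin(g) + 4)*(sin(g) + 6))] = (sin(g)^2 + 2*sin(g) - 14)*cos(g)/((sin(g) + 4)^2*(sin(g) + 6)^2)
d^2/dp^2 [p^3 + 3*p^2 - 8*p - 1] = 6*p + 6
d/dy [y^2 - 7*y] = 2*y - 7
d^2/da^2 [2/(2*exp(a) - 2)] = (exp(a) + 1)*exp(a)/(exp(a) - 1)^3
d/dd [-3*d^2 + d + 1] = 1 - 6*d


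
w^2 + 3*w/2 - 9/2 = (w - 3/2)*(w + 3)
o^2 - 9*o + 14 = (o - 7)*(o - 2)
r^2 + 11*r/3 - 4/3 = (r - 1/3)*(r + 4)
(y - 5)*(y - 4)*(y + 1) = y^3 - 8*y^2 + 11*y + 20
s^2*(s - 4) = s^3 - 4*s^2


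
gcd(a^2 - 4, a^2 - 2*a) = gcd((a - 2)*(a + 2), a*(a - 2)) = a - 2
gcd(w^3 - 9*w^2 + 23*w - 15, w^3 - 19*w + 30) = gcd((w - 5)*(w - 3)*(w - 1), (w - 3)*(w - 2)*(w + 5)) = w - 3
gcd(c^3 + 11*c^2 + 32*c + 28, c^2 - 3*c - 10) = c + 2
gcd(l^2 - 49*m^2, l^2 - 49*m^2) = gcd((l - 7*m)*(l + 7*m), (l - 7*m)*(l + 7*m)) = l^2 - 49*m^2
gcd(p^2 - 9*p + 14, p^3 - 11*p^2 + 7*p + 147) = p - 7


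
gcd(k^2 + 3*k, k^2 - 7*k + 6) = 1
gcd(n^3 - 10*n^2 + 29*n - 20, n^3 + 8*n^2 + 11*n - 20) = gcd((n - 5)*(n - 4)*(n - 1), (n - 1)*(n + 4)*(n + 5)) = n - 1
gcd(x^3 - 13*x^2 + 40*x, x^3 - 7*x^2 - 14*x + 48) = x - 8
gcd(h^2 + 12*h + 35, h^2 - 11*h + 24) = 1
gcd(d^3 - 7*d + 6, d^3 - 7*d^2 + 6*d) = d - 1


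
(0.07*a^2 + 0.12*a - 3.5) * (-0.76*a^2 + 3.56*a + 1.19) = -0.0532*a^4 + 0.158*a^3 + 3.1705*a^2 - 12.3172*a - 4.165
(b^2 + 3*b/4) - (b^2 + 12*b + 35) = -45*b/4 - 35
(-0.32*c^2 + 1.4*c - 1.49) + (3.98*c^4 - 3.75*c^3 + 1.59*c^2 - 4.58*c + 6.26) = 3.98*c^4 - 3.75*c^3 + 1.27*c^2 - 3.18*c + 4.77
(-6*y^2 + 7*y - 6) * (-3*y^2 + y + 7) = 18*y^4 - 27*y^3 - 17*y^2 + 43*y - 42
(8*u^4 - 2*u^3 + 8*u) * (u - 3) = 8*u^5 - 26*u^4 + 6*u^3 + 8*u^2 - 24*u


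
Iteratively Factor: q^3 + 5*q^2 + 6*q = (q + 2)*(q^2 + 3*q) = q*(q + 2)*(q + 3)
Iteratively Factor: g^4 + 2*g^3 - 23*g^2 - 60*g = (g - 5)*(g^3 + 7*g^2 + 12*g) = (g - 5)*(g + 4)*(g^2 + 3*g) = g*(g - 5)*(g + 4)*(g + 3)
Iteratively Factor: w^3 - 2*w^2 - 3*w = (w - 3)*(w^2 + w) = (w - 3)*(w + 1)*(w)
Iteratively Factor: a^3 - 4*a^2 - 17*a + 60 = (a + 4)*(a^2 - 8*a + 15) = (a - 5)*(a + 4)*(a - 3)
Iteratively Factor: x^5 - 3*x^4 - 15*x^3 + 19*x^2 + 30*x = (x)*(x^4 - 3*x^3 - 15*x^2 + 19*x + 30) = x*(x - 2)*(x^3 - x^2 - 17*x - 15) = x*(x - 5)*(x - 2)*(x^2 + 4*x + 3) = x*(x - 5)*(x - 2)*(x + 3)*(x + 1)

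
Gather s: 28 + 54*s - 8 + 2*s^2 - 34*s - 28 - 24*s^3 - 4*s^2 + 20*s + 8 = -24*s^3 - 2*s^2 + 40*s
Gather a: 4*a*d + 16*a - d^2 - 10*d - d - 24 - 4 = a*(4*d + 16) - d^2 - 11*d - 28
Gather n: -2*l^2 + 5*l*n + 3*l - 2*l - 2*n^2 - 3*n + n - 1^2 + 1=-2*l^2 + l - 2*n^2 + n*(5*l - 2)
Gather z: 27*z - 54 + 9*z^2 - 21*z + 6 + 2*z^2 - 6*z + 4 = 11*z^2 - 44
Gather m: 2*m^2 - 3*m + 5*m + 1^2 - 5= 2*m^2 + 2*m - 4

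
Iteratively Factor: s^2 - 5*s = (s)*(s - 5)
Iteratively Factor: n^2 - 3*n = (n - 3)*(n)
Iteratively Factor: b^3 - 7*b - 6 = (b + 1)*(b^2 - b - 6) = (b - 3)*(b + 1)*(b + 2)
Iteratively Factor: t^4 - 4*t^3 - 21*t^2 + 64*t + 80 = (t - 4)*(t^3 - 21*t - 20) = (t - 5)*(t - 4)*(t^2 + 5*t + 4) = (t - 5)*(t - 4)*(t + 1)*(t + 4)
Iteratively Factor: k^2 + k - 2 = (k - 1)*(k + 2)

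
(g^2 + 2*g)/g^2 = (g + 2)/g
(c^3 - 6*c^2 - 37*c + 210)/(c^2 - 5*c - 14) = (c^2 + c - 30)/(c + 2)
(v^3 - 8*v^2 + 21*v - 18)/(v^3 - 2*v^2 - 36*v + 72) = (v^2 - 6*v + 9)/(v^2 - 36)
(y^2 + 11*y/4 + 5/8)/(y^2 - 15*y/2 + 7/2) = (8*y^2 + 22*y + 5)/(4*(2*y^2 - 15*y + 7))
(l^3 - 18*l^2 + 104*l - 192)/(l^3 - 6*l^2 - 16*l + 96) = (l - 8)/(l + 4)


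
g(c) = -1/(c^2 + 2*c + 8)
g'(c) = -(-2*c - 2)/(c^2 + 2*c + 8)^2 = 2*(c + 1)/(c^2 + 2*c + 8)^2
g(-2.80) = -0.10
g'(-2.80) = -0.03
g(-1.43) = -0.14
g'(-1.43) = -0.02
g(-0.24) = -0.13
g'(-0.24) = 0.03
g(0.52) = -0.11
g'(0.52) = 0.04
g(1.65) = -0.07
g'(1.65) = 0.03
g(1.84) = -0.07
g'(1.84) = 0.03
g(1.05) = -0.09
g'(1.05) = 0.03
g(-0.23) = -0.13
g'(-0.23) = 0.03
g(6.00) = -0.02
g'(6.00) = 0.00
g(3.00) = -0.04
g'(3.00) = 0.02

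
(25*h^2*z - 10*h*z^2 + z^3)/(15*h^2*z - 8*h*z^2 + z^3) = (-5*h + z)/(-3*h + z)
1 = 1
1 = 1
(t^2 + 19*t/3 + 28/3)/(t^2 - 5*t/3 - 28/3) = (t + 4)/(t - 4)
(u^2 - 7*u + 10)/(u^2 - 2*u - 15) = (u - 2)/(u + 3)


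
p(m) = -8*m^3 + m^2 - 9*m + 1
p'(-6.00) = -885.00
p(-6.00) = 1819.00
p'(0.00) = -9.00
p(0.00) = 1.00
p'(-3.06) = -239.85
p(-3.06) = 267.12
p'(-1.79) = -89.48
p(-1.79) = 66.20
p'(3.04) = -224.72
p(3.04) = -241.87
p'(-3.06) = -239.85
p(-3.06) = 267.12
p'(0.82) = -23.50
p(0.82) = -10.12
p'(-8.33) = -1690.99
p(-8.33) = 4769.44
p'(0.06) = -8.97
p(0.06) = 0.46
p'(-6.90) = -1165.44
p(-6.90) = 2738.78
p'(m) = -24*m^2 + 2*m - 9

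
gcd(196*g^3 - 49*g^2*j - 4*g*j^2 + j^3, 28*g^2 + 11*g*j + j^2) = 7*g + j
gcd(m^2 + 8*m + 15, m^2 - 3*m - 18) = m + 3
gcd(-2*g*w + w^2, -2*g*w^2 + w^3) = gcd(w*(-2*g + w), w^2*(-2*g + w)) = -2*g*w + w^2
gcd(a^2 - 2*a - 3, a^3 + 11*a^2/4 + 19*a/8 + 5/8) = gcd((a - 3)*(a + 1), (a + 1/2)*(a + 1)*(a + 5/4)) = a + 1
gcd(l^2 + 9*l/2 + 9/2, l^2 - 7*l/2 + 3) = 1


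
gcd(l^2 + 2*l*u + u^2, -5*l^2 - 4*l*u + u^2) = l + u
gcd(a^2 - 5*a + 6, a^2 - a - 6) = a - 3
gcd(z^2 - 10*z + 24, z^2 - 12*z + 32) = z - 4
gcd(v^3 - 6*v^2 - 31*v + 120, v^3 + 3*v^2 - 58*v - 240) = v^2 - 3*v - 40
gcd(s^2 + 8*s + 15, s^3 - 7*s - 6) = 1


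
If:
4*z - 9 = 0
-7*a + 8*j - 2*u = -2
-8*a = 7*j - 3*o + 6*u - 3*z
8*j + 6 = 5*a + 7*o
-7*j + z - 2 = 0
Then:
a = -229/1064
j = 1/28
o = 1119/1064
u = 4035/2128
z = 9/4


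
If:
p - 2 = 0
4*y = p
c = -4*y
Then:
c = -2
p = 2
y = 1/2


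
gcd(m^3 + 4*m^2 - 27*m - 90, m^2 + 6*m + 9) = m + 3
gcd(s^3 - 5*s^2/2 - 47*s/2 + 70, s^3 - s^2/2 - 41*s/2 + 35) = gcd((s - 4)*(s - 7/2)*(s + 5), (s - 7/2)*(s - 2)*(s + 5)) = s^2 + 3*s/2 - 35/2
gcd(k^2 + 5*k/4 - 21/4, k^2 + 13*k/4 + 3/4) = k + 3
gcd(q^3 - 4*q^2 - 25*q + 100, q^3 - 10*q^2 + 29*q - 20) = q^2 - 9*q + 20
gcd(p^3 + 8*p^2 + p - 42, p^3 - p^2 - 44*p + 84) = p^2 + 5*p - 14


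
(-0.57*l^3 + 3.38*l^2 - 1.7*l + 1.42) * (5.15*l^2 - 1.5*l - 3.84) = -2.9355*l^5 + 18.262*l^4 - 11.6362*l^3 - 3.1162*l^2 + 4.398*l - 5.4528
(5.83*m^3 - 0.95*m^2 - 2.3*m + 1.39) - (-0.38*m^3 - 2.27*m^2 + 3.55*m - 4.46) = 6.21*m^3 + 1.32*m^2 - 5.85*m + 5.85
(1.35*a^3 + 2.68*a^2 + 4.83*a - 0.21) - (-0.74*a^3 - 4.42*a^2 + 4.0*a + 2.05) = 2.09*a^3 + 7.1*a^2 + 0.83*a - 2.26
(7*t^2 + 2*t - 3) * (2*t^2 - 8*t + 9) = 14*t^4 - 52*t^3 + 41*t^2 + 42*t - 27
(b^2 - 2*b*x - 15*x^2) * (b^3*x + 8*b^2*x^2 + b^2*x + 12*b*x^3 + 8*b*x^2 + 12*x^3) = b^5*x + 6*b^4*x^2 + b^4*x - 19*b^3*x^3 + 6*b^3*x^2 - 144*b^2*x^4 - 19*b^2*x^3 - 180*b*x^5 - 144*b*x^4 - 180*x^5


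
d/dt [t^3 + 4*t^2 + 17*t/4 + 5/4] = 3*t^2 + 8*t + 17/4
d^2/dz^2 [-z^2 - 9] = -2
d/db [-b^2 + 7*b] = 7 - 2*b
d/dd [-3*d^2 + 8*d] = 8 - 6*d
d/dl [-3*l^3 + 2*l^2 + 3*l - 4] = -9*l^2 + 4*l + 3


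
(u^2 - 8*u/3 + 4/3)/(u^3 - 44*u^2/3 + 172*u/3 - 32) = (u - 2)/(u^2 - 14*u + 48)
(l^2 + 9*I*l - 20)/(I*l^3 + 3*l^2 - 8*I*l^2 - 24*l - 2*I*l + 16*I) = (-I*l^2 + 9*l + 20*I)/(l^3 + l^2*(-8 - 3*I) + l*(-2 + 24*I) + 16)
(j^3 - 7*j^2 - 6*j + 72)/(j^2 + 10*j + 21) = (j^2 - 10*j + 24)/(j + 7)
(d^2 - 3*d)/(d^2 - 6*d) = (d - 3)/(d - 6)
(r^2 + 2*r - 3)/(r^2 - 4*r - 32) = (-r^2 - 2*r + 3)/(-r^2 + 4*r + 32)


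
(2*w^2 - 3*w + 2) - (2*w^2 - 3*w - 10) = 12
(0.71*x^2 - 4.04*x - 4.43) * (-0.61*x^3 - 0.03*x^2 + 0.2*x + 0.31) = -0.4331*x^5 + 2.4431*x^4 + 2.9655*x^3 - 0.455*x^2 - 2.1384*x - 1.3733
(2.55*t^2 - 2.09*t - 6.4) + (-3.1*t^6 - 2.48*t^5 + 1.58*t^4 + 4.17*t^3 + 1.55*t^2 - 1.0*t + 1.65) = -3.1*t^6 - 2.48*t^5 + 1.58*t^4 + 4.17*t^3 + 4.1*t^2 - 3.09*t - 4.75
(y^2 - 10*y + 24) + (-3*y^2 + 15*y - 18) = -2*y^2 + 5*y + 6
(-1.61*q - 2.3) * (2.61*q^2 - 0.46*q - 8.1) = -4.2021*q^3 - 5.2624*q^2 + 14.099*q + 18.63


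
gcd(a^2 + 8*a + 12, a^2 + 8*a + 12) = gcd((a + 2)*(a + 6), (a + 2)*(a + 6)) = a^2 + 8*a + 12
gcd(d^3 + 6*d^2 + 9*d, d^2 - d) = d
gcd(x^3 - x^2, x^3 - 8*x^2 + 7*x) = x^2 - x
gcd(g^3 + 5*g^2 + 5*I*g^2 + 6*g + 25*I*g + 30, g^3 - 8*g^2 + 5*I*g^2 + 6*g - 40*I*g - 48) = g^2 + 5*I*g + 6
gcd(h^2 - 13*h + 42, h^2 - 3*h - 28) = h - 7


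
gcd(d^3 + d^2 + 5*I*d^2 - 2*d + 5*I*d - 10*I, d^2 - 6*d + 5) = d - 1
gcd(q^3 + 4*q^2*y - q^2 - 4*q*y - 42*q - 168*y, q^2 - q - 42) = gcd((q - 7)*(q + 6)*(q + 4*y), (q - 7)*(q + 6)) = q^2 - q - 42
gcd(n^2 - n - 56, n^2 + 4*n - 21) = n + 7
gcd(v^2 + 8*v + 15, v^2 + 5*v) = v + 5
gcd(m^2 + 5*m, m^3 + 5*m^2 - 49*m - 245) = m + 5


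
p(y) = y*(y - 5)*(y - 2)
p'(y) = y*(y - 5) + y*(y - 2) + (y - 5)*(y - 2) = 3*y^2 - 14*y + 10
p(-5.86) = -500.21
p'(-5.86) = 195.06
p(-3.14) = -131.38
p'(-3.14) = 83.54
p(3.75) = -8.20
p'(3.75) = -0.31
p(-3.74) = -187.63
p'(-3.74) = 104.32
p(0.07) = 0.67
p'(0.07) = 9.03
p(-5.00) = -350.00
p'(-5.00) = 155.00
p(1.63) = 2.03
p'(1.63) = -4.85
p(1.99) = 0.06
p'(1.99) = -5.98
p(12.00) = 840.00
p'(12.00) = 274.00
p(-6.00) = -528.00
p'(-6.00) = 202.00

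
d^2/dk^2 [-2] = 0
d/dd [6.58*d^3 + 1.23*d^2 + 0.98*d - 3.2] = 19.74*d^2 + 2.46*d + 0.98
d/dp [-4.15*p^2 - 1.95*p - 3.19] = -8.3*p - 1.95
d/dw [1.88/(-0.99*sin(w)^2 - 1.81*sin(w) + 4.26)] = (3.7224*sin(w) + 3.4028)*cos(w)/(0.99*sin(w)^2 + 1.81*sin(w) - 4.26)^2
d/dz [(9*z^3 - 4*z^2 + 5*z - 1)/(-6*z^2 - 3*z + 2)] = (-54*z^4 - 54*z^3 + 96*z^2 - 28*z + 7)/(36*z^4 + 36*z^3 - 15*z^2 - 12*z + 4)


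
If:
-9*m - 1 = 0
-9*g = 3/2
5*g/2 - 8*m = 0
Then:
No Solution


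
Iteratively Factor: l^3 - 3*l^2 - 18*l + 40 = (l + 4)*(l^2 - 7*l + 10) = (l - 5)*(l + 4)*(l - 2)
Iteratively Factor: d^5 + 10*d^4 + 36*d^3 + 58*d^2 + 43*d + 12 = (d + 1)*(d^4 + 9*d^3 + 27*d^2 + 31*d + 12) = (d + 1)*(d + 3)*(d^3 + 6*d^2 + 9*d + 4) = (d + 1)^2*(d + 3)*(d^2 + 5*d + 4) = (d + 1)^2*(d + 3)*(d + 4)*(d + 1)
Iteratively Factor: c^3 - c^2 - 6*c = (c - 3)*(c^2 + 2*c) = (c - 3)*(c + 2)*(c)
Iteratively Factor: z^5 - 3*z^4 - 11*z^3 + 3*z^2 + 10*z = (z - 5)*(z^4 + 2*z^3 - z^2 - 2*z) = (z - 5)*(z + 1)*(z^3 + z^2 - 2*z) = (z - 5)*(z + 1)*(z + 2)*(z^2 - z) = z*(z - 5)*(z + 1)*(z + 2)*(z - 1)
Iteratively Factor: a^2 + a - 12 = (a + 4)*(a - 3)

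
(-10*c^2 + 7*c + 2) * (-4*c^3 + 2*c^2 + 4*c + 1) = 40*c^5 - 48*c^4 - 34*c^3 + 22*c^2 + 15*c + 2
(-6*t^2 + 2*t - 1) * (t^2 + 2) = -6*t^4 + 2*t^3 - 13*t^2 + 4*t - 2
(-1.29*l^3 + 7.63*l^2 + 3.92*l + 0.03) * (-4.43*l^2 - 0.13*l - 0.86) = 5.7147*l^5 - 33.6332*l^4 - 17.2481*l^3 - 7.2043*l^2 - 3.3751*l - 0.0258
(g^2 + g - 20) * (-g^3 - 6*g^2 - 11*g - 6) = -g^5 - 7*g^4 + 3*g^3 + 103*g^2 + 214*g + 120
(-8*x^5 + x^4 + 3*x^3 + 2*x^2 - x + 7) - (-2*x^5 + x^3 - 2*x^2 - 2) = -6*x^5 + x^4 + 2*x^3 + 4*x^2 - x + 9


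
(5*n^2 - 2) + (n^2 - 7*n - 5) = 6*n^2 - 7*n - 7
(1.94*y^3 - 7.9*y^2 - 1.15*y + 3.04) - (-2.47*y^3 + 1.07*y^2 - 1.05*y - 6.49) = 4.41*y^3 - 8.97*y^2 - 0.0999999999999999*y + 9.53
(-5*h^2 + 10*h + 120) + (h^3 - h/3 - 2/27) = h^3 - 5*h^2 + 29*h/3 + 3238/27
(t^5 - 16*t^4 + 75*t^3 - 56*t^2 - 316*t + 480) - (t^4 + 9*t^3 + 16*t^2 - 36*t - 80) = t^5 - 17*t^4 + 66*t^3 - 72*t^2 - 280*t + 560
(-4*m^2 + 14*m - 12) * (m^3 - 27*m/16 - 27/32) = -4*m^5 + 14*m^4 - 21*m^3/4 - 81*m^2/4 + 135*m/16 + 81/8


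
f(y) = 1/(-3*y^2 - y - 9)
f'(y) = (6*y + 1)/(-3*y^2 - y - 9)^2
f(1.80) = -0.05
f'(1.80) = 0.03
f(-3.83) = -0.02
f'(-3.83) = -0.01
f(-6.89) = -0.01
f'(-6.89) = -0.00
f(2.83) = -0.03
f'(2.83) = 0.01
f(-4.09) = -0.02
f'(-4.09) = -0.01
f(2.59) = -0.03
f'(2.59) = 0.02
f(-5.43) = -0.01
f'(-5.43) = -0.00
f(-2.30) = -0.04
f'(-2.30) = -0.03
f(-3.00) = -0.03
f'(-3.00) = -0.02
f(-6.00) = -0.00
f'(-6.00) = 0.00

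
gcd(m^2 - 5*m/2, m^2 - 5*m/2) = m^2 - 5*m/2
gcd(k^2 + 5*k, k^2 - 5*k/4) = k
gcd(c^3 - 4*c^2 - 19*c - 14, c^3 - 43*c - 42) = c^2 - 6*c - 7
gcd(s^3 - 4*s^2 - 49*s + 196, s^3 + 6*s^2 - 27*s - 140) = s + 7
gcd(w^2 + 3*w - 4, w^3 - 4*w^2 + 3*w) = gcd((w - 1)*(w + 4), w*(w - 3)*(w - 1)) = w - 1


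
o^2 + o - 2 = (o - 1)*(o + 2)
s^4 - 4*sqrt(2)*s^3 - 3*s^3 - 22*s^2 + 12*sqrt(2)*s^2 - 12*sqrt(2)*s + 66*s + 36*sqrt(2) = (s - 3)*(s - 6*sqrt(2))*(s + sqrt(2))^2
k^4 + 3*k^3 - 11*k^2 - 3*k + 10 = (k - 2)*(k - 1)*(k + 1)*(k + 5)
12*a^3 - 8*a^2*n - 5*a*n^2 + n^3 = (-6*a + n)*(-a + n)*(2*a + n)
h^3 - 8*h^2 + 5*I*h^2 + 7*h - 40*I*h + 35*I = (h - 7)*(h - 1)*(h + 5*I)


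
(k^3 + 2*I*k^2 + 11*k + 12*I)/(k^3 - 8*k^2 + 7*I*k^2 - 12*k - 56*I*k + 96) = (k^2 - 2*I*k + 3)/(k^2 + k*(-8 + 3*I) - 24*I)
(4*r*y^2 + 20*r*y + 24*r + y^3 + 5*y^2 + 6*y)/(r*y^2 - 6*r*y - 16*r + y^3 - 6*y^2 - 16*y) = (4*r*y + 12*r + y^2 + 3*y)/(r*y - 8*r + y^2 - 8*y)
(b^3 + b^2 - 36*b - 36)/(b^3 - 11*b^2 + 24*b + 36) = (b + 6)/(b - 6)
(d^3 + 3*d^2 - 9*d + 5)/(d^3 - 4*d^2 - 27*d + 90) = (d^2 - 2*d + 1)/(d^2 - 9*d + 18)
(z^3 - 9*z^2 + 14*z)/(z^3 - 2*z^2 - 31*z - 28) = z*(z - 2)/(z^2 + 5*z + 4)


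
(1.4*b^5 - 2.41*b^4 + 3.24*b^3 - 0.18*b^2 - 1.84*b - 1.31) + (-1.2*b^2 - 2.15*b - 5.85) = 1.4*b^5 - 2.41*b^4 + 3.24*b^3 - 1.38*b^2 - 3.99*b - 7.16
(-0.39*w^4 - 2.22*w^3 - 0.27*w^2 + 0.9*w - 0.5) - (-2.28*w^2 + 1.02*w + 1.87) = -0.39*w^4 - 2.22*w^3 + 2.01*w^2 - 0.12*w - 2.37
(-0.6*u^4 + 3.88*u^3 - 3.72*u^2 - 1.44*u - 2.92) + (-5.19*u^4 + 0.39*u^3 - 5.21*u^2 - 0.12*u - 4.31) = -5.79*u^4 + 4.27*u^3 - 8.93*u^2 - 1.56*u - 7.23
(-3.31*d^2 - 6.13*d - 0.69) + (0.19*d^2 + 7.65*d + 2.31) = -3.12*d^2 + 1.52*d + 1.62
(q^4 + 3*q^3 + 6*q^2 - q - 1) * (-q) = -q^5 - 3*q^4 - 6*q^3 + q^2 + q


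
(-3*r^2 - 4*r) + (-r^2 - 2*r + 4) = -4*r^2 - 6*r + 4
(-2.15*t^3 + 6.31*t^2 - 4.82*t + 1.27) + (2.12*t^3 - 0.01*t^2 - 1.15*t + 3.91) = -0.0299999999999998*t^3 + 6.3*t^2 - 5.97*t + 5.18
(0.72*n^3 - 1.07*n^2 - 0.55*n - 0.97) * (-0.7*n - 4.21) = -0.504*n^4 - 2.2822*n^3 + 4.8897*n^2 + 2.9945*n + 4.0837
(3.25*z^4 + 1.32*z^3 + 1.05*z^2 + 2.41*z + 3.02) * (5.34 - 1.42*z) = -4.615*z^5 + 15.4806*z^4 + 5.5578*z^3 + 2.1848*z^2 + 8.581*z + 16.1268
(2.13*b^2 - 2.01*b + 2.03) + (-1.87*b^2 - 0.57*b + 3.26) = 0.26*b^2 - 2.58*b + 5.29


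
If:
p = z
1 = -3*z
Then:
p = -1/3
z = -1/3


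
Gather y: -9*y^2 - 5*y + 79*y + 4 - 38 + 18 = -9*y^2 + 74*y - 16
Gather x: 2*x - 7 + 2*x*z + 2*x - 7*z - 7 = x*(2*z + 4) - 7*z - 14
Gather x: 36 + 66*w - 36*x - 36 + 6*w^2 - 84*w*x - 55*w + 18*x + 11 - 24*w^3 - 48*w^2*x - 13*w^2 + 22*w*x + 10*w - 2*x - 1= -24*w^3 - 7*w^2 + 21*w + x*(-48*w^2 - 62*w - 20) + 10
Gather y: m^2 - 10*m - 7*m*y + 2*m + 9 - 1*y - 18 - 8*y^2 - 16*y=m^2 - 8*m - 8*y^2 + y*(-7*m - 17) - 9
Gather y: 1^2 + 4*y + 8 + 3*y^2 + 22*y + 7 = 3*y^2 + 26*y + 16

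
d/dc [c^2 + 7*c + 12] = 2*c + 7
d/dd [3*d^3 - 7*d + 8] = 9*d^2 - 7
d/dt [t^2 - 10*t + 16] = 2*t - 10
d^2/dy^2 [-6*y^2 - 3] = -12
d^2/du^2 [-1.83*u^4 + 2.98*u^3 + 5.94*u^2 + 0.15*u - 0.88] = -21.96*u^2 + 17.88*u + 11.88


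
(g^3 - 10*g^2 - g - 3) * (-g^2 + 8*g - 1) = -g^5 + 18*g^4 - 80*g^3 + 5*g^2 - 23*g + 3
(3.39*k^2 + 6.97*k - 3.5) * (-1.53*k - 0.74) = -5.1867*k^3 - 13.1727*k^2 + 0.1972*k + 2.59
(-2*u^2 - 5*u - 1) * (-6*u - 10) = 12*u^3 + 50*u^2 + 56*u + 10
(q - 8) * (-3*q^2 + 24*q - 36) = -3*q^3 + 48*q^2 - 228*q + 288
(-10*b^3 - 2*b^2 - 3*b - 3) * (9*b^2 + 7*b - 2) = -90*b^5 - 88*b^4 - 21*b^3 - 44*b^2 - 15*b + 6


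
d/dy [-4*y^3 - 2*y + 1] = -12*y^2 - 2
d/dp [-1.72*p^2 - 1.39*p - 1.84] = -3.44*p - 1.39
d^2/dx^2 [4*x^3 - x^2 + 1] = 24*x - 2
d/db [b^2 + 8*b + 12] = 2*b + 8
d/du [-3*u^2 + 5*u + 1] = 5 - 6*u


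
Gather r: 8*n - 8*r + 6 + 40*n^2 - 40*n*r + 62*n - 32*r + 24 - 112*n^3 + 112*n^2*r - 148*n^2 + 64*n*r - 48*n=-112*n^3 - 108*n^2 + 22*n + r*(112*n^2 + 24*n - 40) + 30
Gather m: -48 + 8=-40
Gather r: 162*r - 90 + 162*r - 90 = 324*r - 180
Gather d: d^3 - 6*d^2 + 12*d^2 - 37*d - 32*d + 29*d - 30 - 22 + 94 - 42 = d^3 + 6*d^2 - 40*d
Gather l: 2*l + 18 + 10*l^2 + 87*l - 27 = 10*l^2 + 89*l - 9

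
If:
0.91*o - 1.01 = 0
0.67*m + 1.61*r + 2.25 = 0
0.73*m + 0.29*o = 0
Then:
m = -0.44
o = 1.11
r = -1.21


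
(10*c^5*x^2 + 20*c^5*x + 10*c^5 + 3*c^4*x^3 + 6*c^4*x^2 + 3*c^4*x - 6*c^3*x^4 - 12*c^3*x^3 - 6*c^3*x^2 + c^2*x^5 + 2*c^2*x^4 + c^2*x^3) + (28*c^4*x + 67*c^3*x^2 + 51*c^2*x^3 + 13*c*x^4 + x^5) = 10*c^5*x^2 + 20*c^5*x + 10*c^5 + 3*c^4*x^3 + 6*c^4*x^2 + 31*c^4*x - 6*c^3*x^4 - 12*c^3*x^3 + 61*c^3*x^2 + c^2*x^5 + 2*c^2*x^4 + 52*c^2*x^3 + 13*c*x^4 + x^5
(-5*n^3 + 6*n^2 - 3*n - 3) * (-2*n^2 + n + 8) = 10*n^5 - 17*n^4 - 28*n^3 + 51*n^2 - 27*n - 24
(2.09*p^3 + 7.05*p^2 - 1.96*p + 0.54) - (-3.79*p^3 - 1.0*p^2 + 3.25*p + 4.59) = 5.88*p^3 + 8.05*p^2 - 5.21*p - 4.05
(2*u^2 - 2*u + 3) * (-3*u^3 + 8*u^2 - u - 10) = -6*u^5 + 22*u^4 - 27*u^3 + 6*u^2 + 17*u - 30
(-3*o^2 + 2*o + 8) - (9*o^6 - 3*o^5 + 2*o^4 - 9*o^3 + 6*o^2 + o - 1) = -9*o^6 + 3*o^5 - 2*o^4 + 9*o^3 - 9*o^2 + o + 9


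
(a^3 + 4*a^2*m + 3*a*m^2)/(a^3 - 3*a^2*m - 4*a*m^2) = (a + 3*m)/(a - 4*m)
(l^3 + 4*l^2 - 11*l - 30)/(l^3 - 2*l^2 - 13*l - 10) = (l^2 + 2*l - 15)/(l^2 - 4*l - 5)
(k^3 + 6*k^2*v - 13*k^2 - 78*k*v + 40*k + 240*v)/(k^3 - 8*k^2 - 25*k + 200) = (k + 6*v)/(k + 5)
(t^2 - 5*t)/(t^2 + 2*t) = (t - 5)/(t + 2)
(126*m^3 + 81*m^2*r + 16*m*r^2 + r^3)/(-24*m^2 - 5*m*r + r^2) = (42*m^2 + 13*m*r + r^2)/(-8*m + r)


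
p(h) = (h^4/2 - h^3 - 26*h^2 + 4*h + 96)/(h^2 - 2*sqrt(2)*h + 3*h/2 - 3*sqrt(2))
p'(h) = (-2*h - 3/2 + 2*sqrt(2))*(h^4/2 - h^3 - 26*h^2 + 4*h + 96)/(h^2 - 2*sqrt(2)*h + 3*h/2 - 3*sqrt(2))^2 + (2*h^3 - 3*h^2 - 52*h + 4)/(h^2 - 2*sqrt(2)*h + 3*h/2 - 3*sqrt(2)) = (-(4*h - 4*sqrt(2) + 3)*(h^4 - 2*h^3 - 52*h^2 + 8*h + 192) + 2*(2*h^2 - 4*sqrt(2)*h + 3*h - 6*sqrt(2))*(2*h^3 - 3*h^2 - 52*h + 4))/(2*h^2 - 4*sqrt(2)*h + 3*h - 6*sqrt(2))^2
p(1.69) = -7.64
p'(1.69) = 18.48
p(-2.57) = -8.17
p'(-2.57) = 5.37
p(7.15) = -7.05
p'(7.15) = 8.06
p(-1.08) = -38.56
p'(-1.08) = 48.96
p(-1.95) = 1.85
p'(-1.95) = 41.31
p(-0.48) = -26.14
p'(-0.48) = 9.42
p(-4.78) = -5.89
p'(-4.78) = -3.95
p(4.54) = -29.30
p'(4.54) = 11.64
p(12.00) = 40.71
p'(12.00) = 11.96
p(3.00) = -145.71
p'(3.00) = 719.74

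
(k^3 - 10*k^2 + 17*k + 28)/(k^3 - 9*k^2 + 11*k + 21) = (k - 4)/(k - 3)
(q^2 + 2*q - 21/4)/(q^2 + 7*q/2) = (q - 3/2)/q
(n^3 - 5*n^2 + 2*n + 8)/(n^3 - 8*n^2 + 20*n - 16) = (n + 1)/(n - 2)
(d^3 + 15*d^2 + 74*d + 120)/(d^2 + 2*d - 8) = (d^2 + 11*d + 30)/(d - 2)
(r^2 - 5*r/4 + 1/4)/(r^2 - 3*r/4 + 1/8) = 2*(r - 1)/(2*r - 1)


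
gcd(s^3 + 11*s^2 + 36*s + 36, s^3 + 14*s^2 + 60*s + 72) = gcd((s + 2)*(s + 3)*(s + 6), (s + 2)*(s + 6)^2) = s^2 + 8*s + 12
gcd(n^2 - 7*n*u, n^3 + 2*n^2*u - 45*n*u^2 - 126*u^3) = -n + 7*u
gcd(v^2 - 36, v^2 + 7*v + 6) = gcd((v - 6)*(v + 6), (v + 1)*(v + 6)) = v + 6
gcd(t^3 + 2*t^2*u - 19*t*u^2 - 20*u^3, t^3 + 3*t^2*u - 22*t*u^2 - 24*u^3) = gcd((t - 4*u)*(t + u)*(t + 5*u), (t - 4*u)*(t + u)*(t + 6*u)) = t^2 - 3*t*u - 4*u^2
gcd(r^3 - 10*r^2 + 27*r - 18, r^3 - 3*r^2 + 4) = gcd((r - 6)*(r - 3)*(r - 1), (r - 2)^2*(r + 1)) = 1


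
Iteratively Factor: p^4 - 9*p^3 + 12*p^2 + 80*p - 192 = (p - 4)*(p^3 - 5*p^2 - 8*p + 48) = (p - 4)^2*(p^2 - p - 12) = (p - 4)^3*(p + 3)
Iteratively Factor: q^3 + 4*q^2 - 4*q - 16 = (q - 2)*(q^2 + 6*q + 8) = (q - 2)*(q + 2)*(q + 4)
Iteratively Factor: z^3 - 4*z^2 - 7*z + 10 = (z + 2)*(z^2 - 6*z + 5) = (z - 5)*(z + 2)*(z - 1)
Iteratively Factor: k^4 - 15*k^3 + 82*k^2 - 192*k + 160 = (k - 4)*(k^3 - 11*k^2 + 38*k - 40) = (k - 5)*(k - 4)*(k^2 - 6*k + 8) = (k - 5)*(k - 4)*(k - 2)*(k - 4)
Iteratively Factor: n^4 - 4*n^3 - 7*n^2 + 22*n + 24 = (n - 4)*(n^3 - 7*n - 6) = (n - 4)*(n - 3)*(n^2 + 3*n + 2) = (n - 4)*(n - 3)*(n + 2)*(n + 1)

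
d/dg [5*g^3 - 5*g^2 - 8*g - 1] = 15*g^2 - 10*g - 8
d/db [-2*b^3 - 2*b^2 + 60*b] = -6*b^2 - 4*b + 60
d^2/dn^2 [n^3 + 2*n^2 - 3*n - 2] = 6*n + 4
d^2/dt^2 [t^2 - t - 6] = 2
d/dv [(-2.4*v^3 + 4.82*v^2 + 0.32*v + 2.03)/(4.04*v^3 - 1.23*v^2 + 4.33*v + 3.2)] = (3.5527136788005e-15*v^5 - 16.5208*v^4 - 23.3696*v^3 - 26.3794*v^2 + 35.8418*v - 7.7659)/(16.3216*v^6 - 9.9384*v^5 + 36.4993*v^4 + 15.2042*v^3 + 10.8769*v^2 + 27.712*v + 10.24)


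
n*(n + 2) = n^2 + 2*n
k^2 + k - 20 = (k - 4)*(k + 5)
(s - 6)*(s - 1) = s^2 - 7*s + 6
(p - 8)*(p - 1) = p^2 - 9*p + 8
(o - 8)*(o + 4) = o^2 - 4*o - 32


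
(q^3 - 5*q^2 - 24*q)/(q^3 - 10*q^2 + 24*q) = (q^2 - 5*q - 24)/(q^2 - 10*q + 24)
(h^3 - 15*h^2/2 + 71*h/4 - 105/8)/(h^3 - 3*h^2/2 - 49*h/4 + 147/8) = (2*h - 5)/(2*h + 7)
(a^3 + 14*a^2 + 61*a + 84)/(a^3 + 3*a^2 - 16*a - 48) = (a + 7)/(a - 4)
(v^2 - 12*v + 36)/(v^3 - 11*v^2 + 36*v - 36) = (v - 6)/(v^2 - 5*v + 6)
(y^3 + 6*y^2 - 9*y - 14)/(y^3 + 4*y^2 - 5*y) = (y^3 + 6*y^2 - 9*y - 14)/(y*(y^2 + 4*y - 5))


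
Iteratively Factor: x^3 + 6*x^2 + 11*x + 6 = (x + 1)*(x^2 + 5*x + 6) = (x + 1)*(x + 3)*(x + 2)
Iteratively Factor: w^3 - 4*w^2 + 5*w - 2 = (w - 2)*(w^2 - 2*w + 1) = (w - 2)*(w - 1)*(w - 1)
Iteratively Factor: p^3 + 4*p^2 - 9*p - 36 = (p + 4)*(p^2 - 9) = (p - 3)*(p + 4)*(p + 3)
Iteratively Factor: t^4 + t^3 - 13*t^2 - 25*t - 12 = (t - 4)*(t^3 + 5*t^2 + 7*t + 3) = (t - 4)*(t + 1)*(t^2 + 4*t + 3) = (t - 4)*(t + 1)*(t + 3)*(t + 1)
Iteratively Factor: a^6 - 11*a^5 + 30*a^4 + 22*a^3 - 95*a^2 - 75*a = (a - 5)*(a^5 - 6*a^4 + 22*a^2 + 15*a) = a*(a - 5)*(a^4 - 6*a^3 + 22*a + 15) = a*(a - 5)*(a + 1)*(a^3 - 7*a^2 + 7*a + 15) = a*(a - 5)^2*(a + 1)*(a^2 - 2*a - 3) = a*(a - 5)^2*(a - 3)*(a + 1)*(a + 1)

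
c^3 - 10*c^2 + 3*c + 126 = (c - 7)*(c - 6)*(c + 3)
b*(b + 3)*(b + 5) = b^3 + 8*b^2 + 15*b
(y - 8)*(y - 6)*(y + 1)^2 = y^4 - 12*y^3 + 21*y^2 + 82*y + 48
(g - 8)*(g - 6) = g^2 - 14*g + 48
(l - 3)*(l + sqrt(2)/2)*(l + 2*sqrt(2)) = l^3 - 3*l^2 + 5*sqrt(2)*l^2/2 - 15*sqrt(2)*l/2 + 2*l - 6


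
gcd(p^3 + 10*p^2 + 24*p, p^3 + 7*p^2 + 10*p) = p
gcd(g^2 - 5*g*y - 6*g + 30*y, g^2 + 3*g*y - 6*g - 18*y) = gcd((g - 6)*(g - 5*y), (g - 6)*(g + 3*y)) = g - 6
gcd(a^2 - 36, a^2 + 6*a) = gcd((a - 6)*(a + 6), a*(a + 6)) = a + 6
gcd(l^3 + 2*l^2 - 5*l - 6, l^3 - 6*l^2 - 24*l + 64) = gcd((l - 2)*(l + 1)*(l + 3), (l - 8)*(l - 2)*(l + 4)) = l - 2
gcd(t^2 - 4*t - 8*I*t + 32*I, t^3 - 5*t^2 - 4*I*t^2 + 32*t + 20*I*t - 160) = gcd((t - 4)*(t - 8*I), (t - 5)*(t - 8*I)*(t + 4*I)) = t - 8*I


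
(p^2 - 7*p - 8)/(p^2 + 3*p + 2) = (p - 8)/(p + 2)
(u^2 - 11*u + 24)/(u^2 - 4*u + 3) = (u - 8)/(u - 1)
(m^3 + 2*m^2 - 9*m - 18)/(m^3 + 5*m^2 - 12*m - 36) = (m + 3)/(m + 6)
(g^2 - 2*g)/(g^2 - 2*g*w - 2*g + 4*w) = g/(g - 2*w)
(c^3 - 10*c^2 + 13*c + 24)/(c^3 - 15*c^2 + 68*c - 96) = (c + 1)/(c - 4)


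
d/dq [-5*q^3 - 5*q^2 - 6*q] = -15*q^2 - 10*q - 6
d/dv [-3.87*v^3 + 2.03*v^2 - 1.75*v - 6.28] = -11.61*v^2 + 4.06*v - 1.75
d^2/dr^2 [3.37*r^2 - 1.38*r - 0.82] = 6.74000000000000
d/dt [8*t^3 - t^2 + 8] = 2*t*(12*t - 1)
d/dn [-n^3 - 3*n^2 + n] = -3*n^2 - 6*n + 1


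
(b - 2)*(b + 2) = b^2 - 4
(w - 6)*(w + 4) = w^2 - 2*w - 24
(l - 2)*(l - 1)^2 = l^3 - 4*l^2 + 5*l - 2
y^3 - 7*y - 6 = (y - 3)*(y + 1)*(y + 2)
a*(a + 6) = a^2 + 6*a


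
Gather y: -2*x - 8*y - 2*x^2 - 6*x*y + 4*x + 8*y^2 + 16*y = -2*x^2 + 2*x + 8*y^2 + y*(8 - 6*x)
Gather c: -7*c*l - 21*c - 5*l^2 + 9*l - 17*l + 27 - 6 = c*(-7*l - 21) - 5*l^2 - 8*l + 21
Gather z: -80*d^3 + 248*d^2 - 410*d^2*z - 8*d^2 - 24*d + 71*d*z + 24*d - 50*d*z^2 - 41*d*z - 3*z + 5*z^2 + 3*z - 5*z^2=-80*d^3 + 240*d^2 - 50*d*z^2 + z*(-410*d^2 + 30*d)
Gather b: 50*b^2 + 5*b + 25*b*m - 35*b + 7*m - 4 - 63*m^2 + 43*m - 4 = 50*b^2 + b*(25*m - 30) - 63*m^2 + 50*m - 8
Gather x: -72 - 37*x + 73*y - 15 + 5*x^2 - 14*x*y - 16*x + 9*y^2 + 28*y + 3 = 5*x^2 + x*(-14*y - 53) + 9*y^2 + 101*y - 84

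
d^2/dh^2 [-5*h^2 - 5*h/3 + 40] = -10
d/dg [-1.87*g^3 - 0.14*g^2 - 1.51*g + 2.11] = -5.61*g^2 - 0.28*g - 1.51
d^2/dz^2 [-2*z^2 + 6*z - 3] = -4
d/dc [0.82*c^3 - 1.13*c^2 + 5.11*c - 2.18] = 2.46*c^2 - 2.26*c + 5.11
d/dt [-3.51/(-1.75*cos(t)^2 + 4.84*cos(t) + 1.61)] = (12.285*cos(t) - 16.9884)*sin(t)/(-1.75*cos(t)^2 + 4.84*cos(t) + 1.61)^2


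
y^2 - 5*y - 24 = (y - 8)*(y + 3)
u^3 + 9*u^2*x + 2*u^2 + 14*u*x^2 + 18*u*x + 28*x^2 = (u + 2)*(u + 2*x)*(u + 7*x)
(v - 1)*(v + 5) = v^2 + 4*v - 5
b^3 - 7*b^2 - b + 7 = (b - 7)*(b - 1)*(b + 1)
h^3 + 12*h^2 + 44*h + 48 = (h + 2)*(h + 4)*(h + 6)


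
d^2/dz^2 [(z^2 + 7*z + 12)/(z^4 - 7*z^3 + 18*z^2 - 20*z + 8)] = 2*(3*z^4 + 45*z^3 + 47*z^2 - 341*z + 266)/(z^8 - 13*z^7 + 73*z^6 - 231*z^5 + 450*z^4 - 552*z^3 + 416*z^2 - 176*z + 32)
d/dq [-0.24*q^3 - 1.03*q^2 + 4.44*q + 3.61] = -0.72*q^2 - 2.06*q + 4.44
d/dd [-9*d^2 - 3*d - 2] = -18*d - 3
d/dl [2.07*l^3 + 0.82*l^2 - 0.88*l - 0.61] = 6.21*l^2 + 1.64*l - 0.88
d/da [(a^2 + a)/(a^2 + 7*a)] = 6/(a^2 + 14*a + 49)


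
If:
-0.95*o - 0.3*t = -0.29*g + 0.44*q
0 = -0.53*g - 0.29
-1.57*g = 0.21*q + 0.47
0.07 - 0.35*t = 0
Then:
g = -0.55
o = -1.09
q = 1.85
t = 0.20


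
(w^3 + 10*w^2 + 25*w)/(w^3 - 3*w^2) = (w^2 + 10*w + 25)/(w*(w - 3))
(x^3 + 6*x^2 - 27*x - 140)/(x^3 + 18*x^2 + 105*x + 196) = (x - 5)/(x + 7)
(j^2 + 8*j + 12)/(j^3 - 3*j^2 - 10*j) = (j + 6)/(j*(j - 5))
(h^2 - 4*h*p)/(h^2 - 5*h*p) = (h - 4*p)/(h - 5*p)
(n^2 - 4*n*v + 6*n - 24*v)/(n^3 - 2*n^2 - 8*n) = (-n^2 + 4*n*v - 6*n + 24*v)/(n*(-n^2 + 2*n + 8))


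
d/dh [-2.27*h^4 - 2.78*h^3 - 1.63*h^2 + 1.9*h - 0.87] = -9.08*h^3 - 8.34*h^2 - 3.26*h + 1.9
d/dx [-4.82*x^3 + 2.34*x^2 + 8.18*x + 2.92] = -14.46*x^2 + 4.68*x + 8.18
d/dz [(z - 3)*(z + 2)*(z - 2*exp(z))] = -2*z^2*exp(z) + 3*z^2 - 2*z*exp(z) - 2*z + 14*exp(z) - 6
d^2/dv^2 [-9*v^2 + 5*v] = -18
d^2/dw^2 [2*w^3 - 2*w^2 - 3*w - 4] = 12*w - 4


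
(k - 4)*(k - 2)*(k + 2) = k^3 - 4*k^2 - 4*k + 16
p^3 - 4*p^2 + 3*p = p*(p - 3)*(p - 1)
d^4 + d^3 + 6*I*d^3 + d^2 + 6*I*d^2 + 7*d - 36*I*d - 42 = (d - 2)*(d + 3)*(d - I)*(d + 7*I)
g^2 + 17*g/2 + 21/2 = (g + 3/2)*(g + 7)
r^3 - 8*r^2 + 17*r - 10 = (r - 5)*(r - 2)*(r - 1)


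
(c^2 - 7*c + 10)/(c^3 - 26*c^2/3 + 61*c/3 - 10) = 3*(c - 2)/(3*c^2 - 11*c + 6)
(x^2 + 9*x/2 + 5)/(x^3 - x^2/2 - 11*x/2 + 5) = (x + 2)/(x^2 - 3*x + 2)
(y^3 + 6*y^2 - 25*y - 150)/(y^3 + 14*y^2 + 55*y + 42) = (y^2 - 25)/(y^2 + 8*y + 7)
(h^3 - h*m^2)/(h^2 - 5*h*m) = (h^2 - m^2)/(h - 5*m)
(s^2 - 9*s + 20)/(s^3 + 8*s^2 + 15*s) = (s^2 - 9*s + 20)/(s*(s^2 + 8*s + 15))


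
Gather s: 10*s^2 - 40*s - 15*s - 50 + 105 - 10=10*s^2 - 55*s + 45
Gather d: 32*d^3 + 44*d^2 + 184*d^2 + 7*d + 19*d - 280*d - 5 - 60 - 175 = 32*d^3 + 228*d^2 - 254*d - 240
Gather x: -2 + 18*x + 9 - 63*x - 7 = -45*x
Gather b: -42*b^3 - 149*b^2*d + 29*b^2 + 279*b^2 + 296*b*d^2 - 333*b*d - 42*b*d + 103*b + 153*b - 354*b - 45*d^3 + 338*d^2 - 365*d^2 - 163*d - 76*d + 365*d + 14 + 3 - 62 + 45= -42*b^3 + b^2*(308 - 149*d) + b*(296*d^2 - 375*d - 98) - 45*d^3 - 27*d^2 + 126*d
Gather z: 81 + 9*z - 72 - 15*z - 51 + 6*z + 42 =0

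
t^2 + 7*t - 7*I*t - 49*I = (t + 7)*(t - 7*I)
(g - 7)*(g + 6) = g^2 - g - 42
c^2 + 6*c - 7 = (c - 1)*(c + 7)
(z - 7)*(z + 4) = z^2 - 3*z - 28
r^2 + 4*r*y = r*(r + 4*y)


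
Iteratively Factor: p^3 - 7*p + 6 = (p - 1)*(p^2 + p - 6) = (p - 2)*(p - 1)*(p + 3)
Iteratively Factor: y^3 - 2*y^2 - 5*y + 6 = (y - 1)*(y^2 - y - 6) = (y - 1)*(y + 2)*(y - 3)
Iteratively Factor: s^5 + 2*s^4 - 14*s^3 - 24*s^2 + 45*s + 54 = (s - 3)*(s^4 + 5*s^3 + s^2 - 21*s - 18) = (s - 3)*(s + 3)*(s^3 + 2*s^2 - 5*s - 6) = (s - 3)*(s + 3)^2*(s^2 - s - 2) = (s - 3)*(s + 1)*(s + 3)^2*(s - 2)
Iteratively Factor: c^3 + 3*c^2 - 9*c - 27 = (c + 3)*(c^2 - 9) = (c - 3)*(c + 3)*(c + 3)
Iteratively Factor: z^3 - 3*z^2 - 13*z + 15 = (z - 1)*(z^2 - 2*z - 15) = (z - 5)*(z - 1)*(z + 3)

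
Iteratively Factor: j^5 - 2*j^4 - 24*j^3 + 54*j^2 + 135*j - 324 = (j - 3)*(j^4 + j^3 - 21*j^2 - 9*j + 108) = (j - 3)*(j + 3)*(j^3 - 2*j^2 - 15*j + 36) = (j - 3)^2*(j + 3)*(j^2 + j - 12) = (j - 3)^3*(j + 3)*(j + 4)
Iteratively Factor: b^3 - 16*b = (b)*(b^2 - 16) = b*(b + 4)*(b - 4)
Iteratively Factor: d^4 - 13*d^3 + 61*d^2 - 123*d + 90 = (d - 5)*(d^3 - 8*d^2 + 21*d - 18) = (d - 5)*(d - 2)*(d^2 - 6*d + 9) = (d - 5)*(d - 3)*(d - 2)*(d - 3)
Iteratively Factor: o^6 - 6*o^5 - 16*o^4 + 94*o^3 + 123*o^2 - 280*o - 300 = (o - 2)*(o^5 - 4*o^4 - 24*o^3 + 46*o^2 + 215*o + 150) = (o - 2)*(o + 3)*(o^4 - 7*o^3 - 3*o^2 + 55*o + 50) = (o - 2)*(o + 1)*(o + 3)*(o^3 - 8*o^2 + 5*o + 50) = (o - 5)*(o - 2)*(o + 1)*(o + 3)*(o^2 - 3*o - 10) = (o - 5)^2*(o - 2)*(o + 1)*(o + 3)*(o + 2)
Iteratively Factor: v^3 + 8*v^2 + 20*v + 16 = (v + 2)*(v^2 + 6*v + 8) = (v + 2)^2*(v + 4)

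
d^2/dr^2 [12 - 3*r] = 0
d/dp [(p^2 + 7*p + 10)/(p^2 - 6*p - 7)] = (-13*p^2 - 34*p + 11)/(p^4 - 12*p^3 + 22*p^2 + 84*p + 49)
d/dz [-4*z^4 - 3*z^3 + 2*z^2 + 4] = z*(-16*z^2 - 9*z + 4)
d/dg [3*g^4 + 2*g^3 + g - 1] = 12*g^3 + 6*g^2 + 1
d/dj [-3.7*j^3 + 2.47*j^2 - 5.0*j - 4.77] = -11.1*j^2 + 4.94*j - 5.0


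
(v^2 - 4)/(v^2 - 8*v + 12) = (v + 2)/(v - 6)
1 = 1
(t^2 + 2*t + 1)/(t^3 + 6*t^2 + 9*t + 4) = 1/(t + 4)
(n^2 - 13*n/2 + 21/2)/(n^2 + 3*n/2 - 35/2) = (n - 3)/(n + 5)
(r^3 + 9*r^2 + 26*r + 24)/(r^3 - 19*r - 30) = (r + 4)/(r - 5)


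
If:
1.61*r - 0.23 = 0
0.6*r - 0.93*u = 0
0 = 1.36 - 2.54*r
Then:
No Solution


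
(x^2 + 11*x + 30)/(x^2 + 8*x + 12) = (x + 5)/(x + 2)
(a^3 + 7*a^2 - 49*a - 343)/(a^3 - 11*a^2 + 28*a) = (a^2 + 14*a + 49)/(a*(a - 4))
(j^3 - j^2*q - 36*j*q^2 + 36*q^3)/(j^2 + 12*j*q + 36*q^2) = (j^2 - 7*j*q + 6*q^2)/(j + 6*q)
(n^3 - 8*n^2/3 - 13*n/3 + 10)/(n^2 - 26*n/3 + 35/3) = (n^2 - n - 6)/(n - 7)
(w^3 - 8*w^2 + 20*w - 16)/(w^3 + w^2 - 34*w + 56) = (w - 2)/(w + 7)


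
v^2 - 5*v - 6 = (v - 6)*(v + 1)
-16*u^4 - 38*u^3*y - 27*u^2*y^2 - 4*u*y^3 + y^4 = (-8*u + y)*(u + y)^2*(2*u + y)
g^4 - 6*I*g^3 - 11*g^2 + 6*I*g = g*(g - 3*I)*(g - 2*I)*(g - I)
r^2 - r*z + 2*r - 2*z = (r + 2)*(r - z)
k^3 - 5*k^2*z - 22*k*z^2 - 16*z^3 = (k - 8*z)*(k + z)*(k + 2*z)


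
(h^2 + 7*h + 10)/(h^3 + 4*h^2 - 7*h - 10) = (h + 2)/(h^2 - h - 2)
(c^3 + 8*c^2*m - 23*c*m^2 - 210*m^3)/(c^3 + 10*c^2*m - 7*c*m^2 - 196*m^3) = (c^2 + c*m - 30*m^2)/(c^2 + 3*c*m - 28*m^2)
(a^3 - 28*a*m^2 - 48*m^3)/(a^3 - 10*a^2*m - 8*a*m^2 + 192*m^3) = (a + 2*m)/(a - 8*m)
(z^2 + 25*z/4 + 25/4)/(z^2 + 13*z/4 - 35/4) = (4*z + 5)/(4*z - 7)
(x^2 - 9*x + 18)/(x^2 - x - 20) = (-x^2 + 9*x - 18)/(-x^2 + x + 20)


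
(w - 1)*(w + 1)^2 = w^3 + w^2 - w - 1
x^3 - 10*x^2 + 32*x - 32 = (x - 4)^2*(x - 2)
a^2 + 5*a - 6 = (a - 1)*(a + 6)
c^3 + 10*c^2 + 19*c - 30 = (c - 1)*(c + 5)*(c + 6)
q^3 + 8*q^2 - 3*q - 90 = (q - 3)*(q + 5)*(q + 6)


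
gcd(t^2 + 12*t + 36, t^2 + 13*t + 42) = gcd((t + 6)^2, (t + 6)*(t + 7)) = t + 6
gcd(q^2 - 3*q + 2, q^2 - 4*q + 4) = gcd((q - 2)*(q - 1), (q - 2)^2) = q - 2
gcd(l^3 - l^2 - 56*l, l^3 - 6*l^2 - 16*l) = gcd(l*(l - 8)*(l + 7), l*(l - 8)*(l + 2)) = l^2 - 8*l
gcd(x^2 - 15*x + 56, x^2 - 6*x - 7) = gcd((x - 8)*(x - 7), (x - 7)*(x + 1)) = x - 7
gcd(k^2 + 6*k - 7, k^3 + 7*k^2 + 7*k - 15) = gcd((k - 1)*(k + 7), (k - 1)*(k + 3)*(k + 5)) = k - 1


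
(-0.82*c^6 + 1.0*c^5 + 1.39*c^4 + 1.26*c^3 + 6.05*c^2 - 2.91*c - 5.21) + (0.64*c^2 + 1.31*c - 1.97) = -0.82*c^6 + 1.0*c^5 + 1.39*c^4 + 1.26*c^3 + 6.69*c^2 - 1.6*c - 7.18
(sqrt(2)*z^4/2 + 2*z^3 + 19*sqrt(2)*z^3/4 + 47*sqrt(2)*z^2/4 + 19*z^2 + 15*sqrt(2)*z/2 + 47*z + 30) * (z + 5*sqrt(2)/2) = sqrt(2)*z^5/2 + 9*z^4/2 + 19*sqrt(2)*z^4/4 + 67*sqrt(2)*z^3/4 + 171*z^3/4 + 55*sqrt(2)*z^2 + 423*z^2/4 + 135*z/2 + 235*sqrt(2)*z/2 + 75*sqrt(2)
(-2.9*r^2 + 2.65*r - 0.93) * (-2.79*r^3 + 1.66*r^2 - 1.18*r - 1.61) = 8.091*r^5 - 12.2075*r^4 + 10.4157*r^3 - 0.00179999999999936*r^2 - 3.1691*r + 1.4973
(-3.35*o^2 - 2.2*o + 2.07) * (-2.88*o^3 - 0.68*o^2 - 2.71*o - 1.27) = 9.648*o^5 + 8.614*o^4 + 4.6129*o^3 + 8.8089*o^2 - 2.8157*o - 2.6289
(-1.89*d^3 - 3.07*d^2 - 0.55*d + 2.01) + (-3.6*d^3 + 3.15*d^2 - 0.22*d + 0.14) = -5.49*d^3 + 0.0800000000000001*d^2 - 0.77*d + 2.15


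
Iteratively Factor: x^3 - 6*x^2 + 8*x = (x - 4)*(x^2 - 2*x) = (x - 4)*(x - 2)*(x)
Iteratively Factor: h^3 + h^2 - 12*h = (h + 4)*(h^2 - 3*h) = h*(h + 4)*(h - 3)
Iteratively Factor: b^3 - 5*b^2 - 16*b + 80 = (b - 4)*(b^2 - b - 20) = (b - 4)*(b + 4)*(b - 5)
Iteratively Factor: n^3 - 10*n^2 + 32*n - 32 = (n - 2)*(n^2 - 8*n + 16) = (n - 4)*(n - 2)*(n - 4)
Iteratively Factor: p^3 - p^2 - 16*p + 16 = (p - 4)*(p^2 + 3*p - 4) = (p - 4)*(p + 4)*(p - 1)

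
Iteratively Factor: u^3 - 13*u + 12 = (u - 1)*(u^2 + u - 12) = (u - 1)*(u + 4)*(u - 3)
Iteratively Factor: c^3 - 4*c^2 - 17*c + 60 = (c - 3)*(c^2 - c - 20) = (c - 3)*(c + 4)*(c - 5)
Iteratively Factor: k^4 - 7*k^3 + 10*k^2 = (k - 2)*(k^3 - 5*k^2) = k*(k - 2)*(k^2 - 5*k) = k^2*(k - 2)*(k - 5)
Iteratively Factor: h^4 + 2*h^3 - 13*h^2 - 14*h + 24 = (h + 4)*(h^3 - 2*h^2 - 5*h + 6) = (h + 2)*(h + 4)*(h^2 - 4*h + 3) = (h - 3)*(h + 2)*(h + 4)*(h - 1)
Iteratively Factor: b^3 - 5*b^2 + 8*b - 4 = (b - 1)*(b^2 - 4*b + 4) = (b - 2)*(b - 1)*(b - 2)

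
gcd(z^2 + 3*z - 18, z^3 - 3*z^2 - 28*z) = 1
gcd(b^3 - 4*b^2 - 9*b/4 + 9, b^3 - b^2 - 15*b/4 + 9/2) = b - 3/2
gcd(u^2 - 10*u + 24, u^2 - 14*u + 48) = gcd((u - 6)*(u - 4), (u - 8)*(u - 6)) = u - 6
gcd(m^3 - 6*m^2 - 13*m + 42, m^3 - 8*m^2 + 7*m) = m - 7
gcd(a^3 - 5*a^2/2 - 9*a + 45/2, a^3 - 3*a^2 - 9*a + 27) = a^2 - 9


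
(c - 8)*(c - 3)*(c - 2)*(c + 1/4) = c^4 - 51*c^3/4 + 171*c^2/4 - 73*c/2 - 12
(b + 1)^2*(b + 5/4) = b^3 + 13*b^2/4 + 7*b/2 + 5/4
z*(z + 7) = z^2 + 7*z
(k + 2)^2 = k^2 + 4*k + 4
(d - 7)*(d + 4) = d^2 - 3*d - 28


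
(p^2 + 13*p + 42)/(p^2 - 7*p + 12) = (p^2 + 13*p + 42)/(p^2 - 7*p + 12)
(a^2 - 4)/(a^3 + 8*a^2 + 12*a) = (a - 2)/(a*(a + 6))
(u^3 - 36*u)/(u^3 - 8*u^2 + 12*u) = (u + 6)/(u - 2)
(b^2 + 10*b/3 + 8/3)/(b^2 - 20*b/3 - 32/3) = (b + 2)/(b - 8)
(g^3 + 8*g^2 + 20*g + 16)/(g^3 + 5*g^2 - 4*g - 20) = (g^2 + 6*g + 8)/(g^2 + 3*g - 10)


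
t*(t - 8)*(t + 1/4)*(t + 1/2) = t^4 - 29*t^3/4 - 47*t^2/8 - t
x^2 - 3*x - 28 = (x - 7)*(x + 4)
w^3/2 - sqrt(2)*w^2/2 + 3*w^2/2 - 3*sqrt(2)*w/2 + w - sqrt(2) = (w/2 + 1/2)*(w + 2)*(w - sqrt(2))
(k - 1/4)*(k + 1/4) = k^2 - 1/16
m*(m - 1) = m^2 - m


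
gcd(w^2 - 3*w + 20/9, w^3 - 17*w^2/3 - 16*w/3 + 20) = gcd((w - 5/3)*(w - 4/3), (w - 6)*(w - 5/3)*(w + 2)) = w - 5/3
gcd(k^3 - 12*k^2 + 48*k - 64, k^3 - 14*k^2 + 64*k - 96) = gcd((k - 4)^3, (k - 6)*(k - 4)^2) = k^2 - 8*k + 16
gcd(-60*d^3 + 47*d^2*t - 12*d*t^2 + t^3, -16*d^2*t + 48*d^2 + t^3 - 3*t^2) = -4*d + t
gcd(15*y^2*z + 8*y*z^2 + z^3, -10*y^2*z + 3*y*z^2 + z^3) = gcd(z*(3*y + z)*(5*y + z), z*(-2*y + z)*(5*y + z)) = 5*y*z + z^2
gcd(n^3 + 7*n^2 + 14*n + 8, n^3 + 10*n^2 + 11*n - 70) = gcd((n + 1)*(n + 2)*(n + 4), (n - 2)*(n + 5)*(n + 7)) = 1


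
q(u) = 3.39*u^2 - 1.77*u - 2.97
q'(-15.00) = -103.47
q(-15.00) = 786.33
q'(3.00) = 18.57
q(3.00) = 22.23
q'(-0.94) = -8.14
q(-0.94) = 1.69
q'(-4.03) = -29.09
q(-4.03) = 59.22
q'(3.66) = 23.04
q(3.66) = 35.96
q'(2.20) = 13.15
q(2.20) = 9.54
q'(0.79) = 3.59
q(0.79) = -2.25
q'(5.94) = 38.50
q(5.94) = 106.13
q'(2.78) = 17.08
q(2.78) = 18.31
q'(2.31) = 13.89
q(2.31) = 11.03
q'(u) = 6.78*u - 1.77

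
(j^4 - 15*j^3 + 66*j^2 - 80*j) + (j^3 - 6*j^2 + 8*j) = j^4 - 14*j^3 + 60*j^2 - 72*j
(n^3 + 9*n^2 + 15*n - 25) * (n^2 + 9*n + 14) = n^5 + 18*n^4 + 110*n^3 + 236*n^2 - 15*n - 350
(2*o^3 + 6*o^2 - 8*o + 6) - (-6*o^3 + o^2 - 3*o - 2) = 8*o^3 + 5*o^2 - 5*o + 8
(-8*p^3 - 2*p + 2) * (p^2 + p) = -8*p^5 - 8*p^4 - 2*p^3 + 2*p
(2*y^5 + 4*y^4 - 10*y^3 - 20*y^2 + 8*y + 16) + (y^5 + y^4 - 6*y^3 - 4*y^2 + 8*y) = 3*y^5 + 5*y^4 - 16*y^3 - 24*y^2 + 16*y + 16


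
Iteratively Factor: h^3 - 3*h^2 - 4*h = (h - 4)*(h^2 + h) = h*(h - 4)*(h + 1)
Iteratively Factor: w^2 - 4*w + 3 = (w - 1)*(w - 3)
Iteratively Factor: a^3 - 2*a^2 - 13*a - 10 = (a - 5)*(a^2 + 3*a + 2) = (a - 5)*(a + 2)*(a + 1)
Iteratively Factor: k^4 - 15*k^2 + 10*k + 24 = (k - 3)*(k^3 + 3*k^2 - 6*k - 8) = (k - 3)*(k + 4)*(k^2 - k - 2) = (k - 3)*(k - 2)*(k + 4)*(k + 1)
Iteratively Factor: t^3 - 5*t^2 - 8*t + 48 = (t + 3)*(t^2 - 8*t + 16) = (t - 4)*(t + 3)*(t - 4)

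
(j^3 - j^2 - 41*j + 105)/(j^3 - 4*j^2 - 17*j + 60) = (j + 7)/(j + 4)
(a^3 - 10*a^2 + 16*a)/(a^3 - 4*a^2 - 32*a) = (a - 2)/(a + 4)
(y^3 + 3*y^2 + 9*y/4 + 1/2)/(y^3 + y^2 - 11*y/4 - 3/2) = (2*y + 1)/(2*y - 3)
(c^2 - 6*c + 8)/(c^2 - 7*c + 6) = (c^2 - 6*c + 8)/(c^2 - 7*c + 6)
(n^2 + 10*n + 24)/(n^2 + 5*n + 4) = (n + 6)/(n + 1)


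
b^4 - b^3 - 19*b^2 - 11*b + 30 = (b - 5)*(b - 1)*(b + 2)*(b + 3)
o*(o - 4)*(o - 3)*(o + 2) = o^4 - 5*o^3 - 2*o^2 + 24*o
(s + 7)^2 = s^2 + 14*s + 49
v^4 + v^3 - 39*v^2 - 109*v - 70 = (v - 7)*(v + 1)*(v + 2)*(v + 5)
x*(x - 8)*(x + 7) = x^3 - x^2 - 56*x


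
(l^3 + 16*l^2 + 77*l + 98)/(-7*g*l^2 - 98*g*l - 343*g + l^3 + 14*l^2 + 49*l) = (-l - 2)/(7*g - l)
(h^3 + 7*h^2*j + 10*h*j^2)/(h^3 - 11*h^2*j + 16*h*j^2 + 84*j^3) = h*(h + 5*j)/(h^2 - 13*h*j + 42*j^2)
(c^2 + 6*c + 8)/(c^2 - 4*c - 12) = (c + 4)/(c - 6)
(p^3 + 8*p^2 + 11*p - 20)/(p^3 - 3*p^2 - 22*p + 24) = (p + 5)/(p - 6)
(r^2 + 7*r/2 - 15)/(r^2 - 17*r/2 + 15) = (r + 6)/(r - 6)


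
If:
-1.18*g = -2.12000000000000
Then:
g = 1.80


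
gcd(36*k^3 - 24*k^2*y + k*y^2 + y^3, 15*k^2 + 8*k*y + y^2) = 1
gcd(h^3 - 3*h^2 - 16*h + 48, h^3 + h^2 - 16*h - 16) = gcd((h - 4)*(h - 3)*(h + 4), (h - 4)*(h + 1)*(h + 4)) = h^2 - 16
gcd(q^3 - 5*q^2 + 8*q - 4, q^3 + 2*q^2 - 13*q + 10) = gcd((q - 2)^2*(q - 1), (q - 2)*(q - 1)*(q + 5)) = q^2 - 3*q + 2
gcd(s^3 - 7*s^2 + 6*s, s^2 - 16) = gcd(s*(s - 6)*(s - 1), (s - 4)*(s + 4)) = 1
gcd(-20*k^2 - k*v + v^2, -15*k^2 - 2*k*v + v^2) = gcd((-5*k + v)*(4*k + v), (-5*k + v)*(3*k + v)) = -5*k + v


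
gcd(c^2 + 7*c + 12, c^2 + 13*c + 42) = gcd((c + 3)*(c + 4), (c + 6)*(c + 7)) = 1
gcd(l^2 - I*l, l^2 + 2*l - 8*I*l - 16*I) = 1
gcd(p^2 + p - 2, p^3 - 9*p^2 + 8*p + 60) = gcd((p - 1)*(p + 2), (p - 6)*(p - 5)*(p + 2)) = p + 2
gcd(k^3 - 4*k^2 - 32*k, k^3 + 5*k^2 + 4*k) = k^2 + 4*k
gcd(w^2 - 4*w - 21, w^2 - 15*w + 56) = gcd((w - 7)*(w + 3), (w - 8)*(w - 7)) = w - 7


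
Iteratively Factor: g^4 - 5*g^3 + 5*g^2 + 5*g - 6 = (g - 2)*(g^3 - 3*g^2 - g + 3) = (g - 3)*(g - 2)*(g^2 - 1) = (g - 3)*(g - 2)*(g + 1)*(g - 1)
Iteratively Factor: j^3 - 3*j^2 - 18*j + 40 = (j + 4)*(j^2 - 7*j + 10) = (j - 5)*(j + 4)*(j - 2)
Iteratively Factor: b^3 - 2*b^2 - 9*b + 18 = (b - 3)*(b^2 + b - 6) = (b - 3)*(b - 2)*(b + 3)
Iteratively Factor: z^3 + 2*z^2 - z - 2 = (z + 2)*(z^2 - 1) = (z - 1)*(z + 2)*(z + 1)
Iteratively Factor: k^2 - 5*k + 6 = (k - 2)*(k - 3)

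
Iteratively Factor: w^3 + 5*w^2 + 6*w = (w + 2)*(w^2 + 3*w) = (w + 2)*(w + 3)*(w)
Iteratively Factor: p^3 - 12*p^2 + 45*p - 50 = (p - 2)*(p^2 - 10*p + 25) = (p - 5)*(p - 2)*(p - 5)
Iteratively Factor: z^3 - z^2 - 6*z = (z)*(z^2 - z - 6) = z*(z + 2)*(z - 3)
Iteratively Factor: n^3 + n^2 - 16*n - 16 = (n + 4)*(n^2 - 3*n - 4) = (n + 1)*(n + 4)*(n - 4)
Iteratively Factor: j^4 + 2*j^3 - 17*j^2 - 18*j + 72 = (j + 4)*(j^3 - 2*j^2 - 9*j + 18) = (j + 3)*(j + 4)*(j^2 - 5*j + 6) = (j - 3)*(j + 3)*(j + 4)*(j - 2)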